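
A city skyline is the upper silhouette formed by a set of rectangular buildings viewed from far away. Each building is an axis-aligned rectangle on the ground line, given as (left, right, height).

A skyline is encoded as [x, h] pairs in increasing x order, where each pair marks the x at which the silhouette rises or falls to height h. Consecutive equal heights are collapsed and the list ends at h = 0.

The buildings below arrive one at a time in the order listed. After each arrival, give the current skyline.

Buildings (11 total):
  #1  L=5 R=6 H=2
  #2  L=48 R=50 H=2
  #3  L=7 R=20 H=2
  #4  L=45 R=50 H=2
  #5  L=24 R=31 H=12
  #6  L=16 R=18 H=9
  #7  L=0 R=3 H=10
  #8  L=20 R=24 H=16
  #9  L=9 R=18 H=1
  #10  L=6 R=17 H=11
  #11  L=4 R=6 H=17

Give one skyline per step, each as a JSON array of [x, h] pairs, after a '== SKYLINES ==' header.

== SKYLINES ==
[[5,2],[6,0]]
[[5,2],[6,0],[48,2],[50,0]]
[[5,2],[6,0],[7,2],[20,0],[48,2],[50,0]]
[[5,2],[6,0],[7,2],[20,0],[45,2],[50,0]]
[[5,2],[6,0],[7,2],[20,0],[24,12],[31,0],[45,2],[50,0]]
[[5,2],[6,0],[7,2],[16,9],[18,2],[20,0],[24,12],[31,0],[45,2],[50,0]]
[[0,10],[3,0],[5,2],[6,0],[7,2],[16,9],[18,2],[20,0],[24,12],[31,0],[45,2],[50,0]]
[[0,10],[3,0],[5,2],[6,0],[7,2],[16,9],[18,2],[20,16],[24,12],[31,0],[45,2],[50,0]]
[[0,10],[3,0],[5,2],[6,0],[7,2],[16,9],[18,2],[20,16],[24,12],[31,0],[45,2],[50,0]]
[[0,10],[3,0],[5,2],[6,11],[17,9],[18,2],[20,16],[24,12],[31,0],[45,2],[50,0]]
[[0,10],[3,0],[4,17],[6,11],[17,9],[18,2],[20,16],[24,12],[31,0],[45,2],[50,0]]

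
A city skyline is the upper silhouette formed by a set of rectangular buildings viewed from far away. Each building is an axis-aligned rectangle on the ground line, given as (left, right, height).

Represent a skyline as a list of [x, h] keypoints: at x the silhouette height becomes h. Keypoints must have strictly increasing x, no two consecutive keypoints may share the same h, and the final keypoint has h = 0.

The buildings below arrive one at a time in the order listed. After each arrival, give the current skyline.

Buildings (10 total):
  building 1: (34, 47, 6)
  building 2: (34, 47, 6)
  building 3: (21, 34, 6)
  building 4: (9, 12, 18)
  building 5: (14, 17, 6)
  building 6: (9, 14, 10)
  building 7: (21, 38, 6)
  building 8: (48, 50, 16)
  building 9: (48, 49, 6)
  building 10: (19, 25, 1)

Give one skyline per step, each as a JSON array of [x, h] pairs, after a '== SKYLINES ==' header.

== SKYLINES ==
[[34,6],[47,0]]
[[34,6],[47,0]]
[[21,6],[47,0]]
[[9,18],[12,0],[21,6],[47,0]]
[[9,18],[12,0],[14,6],[17,0],[21,6],[47,0]]
[[9,18],[12,10],[14,6],[17,0],[21,6],[47,0]]
[[9,18],[12,10],[14,6],[17,0],[21,6],[47,0]]
[[9,18],[12,10],[14,6],[17,0],[21,6],[47,0],[48,16],[50,0]]
[[9,18],[12,10],[14,6],[17,0],[21,6],[47,0],[48,16],[50,0]]
[[9,18],[12,10],[14,6],[17,0],[19,1],[21,6],[47,0],[48,16],[50,0]]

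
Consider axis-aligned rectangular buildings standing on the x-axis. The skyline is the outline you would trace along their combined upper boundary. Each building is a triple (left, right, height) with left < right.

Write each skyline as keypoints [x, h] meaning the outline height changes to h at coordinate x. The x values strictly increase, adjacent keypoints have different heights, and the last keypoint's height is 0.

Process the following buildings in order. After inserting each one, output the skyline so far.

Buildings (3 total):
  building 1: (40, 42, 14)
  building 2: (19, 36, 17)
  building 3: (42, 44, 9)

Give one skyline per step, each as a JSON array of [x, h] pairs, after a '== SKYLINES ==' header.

== SKYLINES ==
[[40,14],[42,0]]
[[19,17],[36,0],[40,14],[42,0]]
[[19,17],[36,0],[40,14],[42,9],[44,0]]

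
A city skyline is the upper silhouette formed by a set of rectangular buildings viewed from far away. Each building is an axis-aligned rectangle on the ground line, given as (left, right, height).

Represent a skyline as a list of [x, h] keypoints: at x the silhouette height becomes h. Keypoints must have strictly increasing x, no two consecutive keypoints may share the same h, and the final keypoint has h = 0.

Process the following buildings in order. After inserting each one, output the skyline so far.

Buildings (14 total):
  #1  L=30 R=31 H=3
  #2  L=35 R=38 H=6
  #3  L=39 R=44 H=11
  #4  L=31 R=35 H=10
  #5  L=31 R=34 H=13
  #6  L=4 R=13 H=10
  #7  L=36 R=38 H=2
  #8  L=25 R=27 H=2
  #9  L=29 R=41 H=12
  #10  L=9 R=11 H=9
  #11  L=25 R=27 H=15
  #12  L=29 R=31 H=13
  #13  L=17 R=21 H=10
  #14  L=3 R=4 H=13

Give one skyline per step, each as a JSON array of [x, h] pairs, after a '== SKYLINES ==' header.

== SKYLINES ==
[[30,3],[31,0]]
[[30,3],[31,0],[35,6],[38,0]]
[[30,3],[31,0],[35,6],[38,0],[39,11],[44,0]]
[[30,3],[31,10],[35,6],[38,0],[39,11],[44,0]]
[[30,3],[31,13],[34,10],[35,6],[38,0],[39,11],[44,0]]
[[4,10],[13,0],[30,3],[31,13],[34,10],[35,6],[38,0],[39,11],[44,0]]
[[4,10],[13,0],[30,3],[31,13],[34,10],[35,6],[38,0],[39,11],[44,0]]
[[4,10],[13,0],[25,2],[27,0],[30,3],[31,13],[34,10],[35,6],[38,0],[39,11],[44,0]]
[[4,10],[13,0],[25,2],[27,0],[29,12],[31,13],[34,12],[41,11],[44,0]]
[[4,10],[13,0],[25,2],[27,0],[29,12],[31,13],[34,12],[41,11],[44,0]]
[[4,10],[13,0],[25,15],[27,0],[29,12],[31,13],[34,12],[41,11],[44,0]]
[[4,10],[13,0],[25,15],[27,0],[29,13],[34,12],[41,11],[44,0]]
[[4,10],[13,0],[17,10],[21,0],[25,15],[27,0],[29,13],[34,12],[41,11],[44,0]]
[[3,13],[4,10],[13,0],[17,10],[21,0],[25,15],[27,0],[29,13],[34,12],[41,11],[44,0]]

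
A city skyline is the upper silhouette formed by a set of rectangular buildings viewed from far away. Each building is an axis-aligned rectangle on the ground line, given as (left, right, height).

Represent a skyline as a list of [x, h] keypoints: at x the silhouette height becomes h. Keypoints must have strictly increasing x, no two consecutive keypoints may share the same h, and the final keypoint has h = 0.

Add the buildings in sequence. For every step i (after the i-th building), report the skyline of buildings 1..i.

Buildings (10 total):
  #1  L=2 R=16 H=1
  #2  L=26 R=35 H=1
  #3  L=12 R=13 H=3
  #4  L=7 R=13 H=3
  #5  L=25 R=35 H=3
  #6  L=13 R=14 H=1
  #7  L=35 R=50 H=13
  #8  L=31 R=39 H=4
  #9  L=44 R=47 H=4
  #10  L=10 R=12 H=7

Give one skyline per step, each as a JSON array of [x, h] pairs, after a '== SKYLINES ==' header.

== SKYLINES ==
[[2,1],[16,0]]
[[2,1],[16,0],[26,1],[35,0]]
[[2,1],[12,3],[13,1],[16,0],[26,1],[35,0]]
[[2,1],[7,3],[13,1],[16,0],[26,1],[35,0]]
[[2,1],[7,3],[13,1],[16,0],[25,3],[35,0]]
[[2,1],[7,3],[13,1],[16,0],[25,3],[35,0]]
[[2,1],[7,3],[13,1],[16,0],[25,3],[35,13],[50,0]]
[[2,1],[7,3],[13,1],[16,0],[25,3],[31,4],[35,13],[50,0]]
[[2,1],[7,3],[13,1],[16,0],[25,3],[31,4],[35,13],[50,0]]
[[2,1],[7,3],[10,7],[12,3],[13,1],[16,0],[25,3],[31,4],[35,13],[50,0]]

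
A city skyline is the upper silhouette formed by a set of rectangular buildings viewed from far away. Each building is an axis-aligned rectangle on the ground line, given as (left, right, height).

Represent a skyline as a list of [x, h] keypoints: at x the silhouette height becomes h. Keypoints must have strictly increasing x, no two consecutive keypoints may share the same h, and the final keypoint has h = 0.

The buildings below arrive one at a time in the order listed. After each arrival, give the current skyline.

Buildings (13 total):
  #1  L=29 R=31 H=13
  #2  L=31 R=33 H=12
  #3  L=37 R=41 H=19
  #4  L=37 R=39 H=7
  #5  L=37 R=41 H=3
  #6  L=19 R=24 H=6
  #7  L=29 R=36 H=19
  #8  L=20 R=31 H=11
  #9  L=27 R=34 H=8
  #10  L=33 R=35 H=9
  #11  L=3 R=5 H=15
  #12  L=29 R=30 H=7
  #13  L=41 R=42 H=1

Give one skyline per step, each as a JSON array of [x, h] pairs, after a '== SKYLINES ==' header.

== SKYLINES ==
[[29,13],[31,0]]
[[29,13],[31,12],[33,0]]
[[29,13],[31,12],[33,0],[37,19],[41,0]]
[[29,13],[31,12],[33,0],[37,19],[41,0]]
[[29,13],[31,12],[33,0],[37,19],[41,0]]
[[19,6],[24,0],[29,13],[31,12],[33,0],[37,19],[41,0]]
[[19,6],[24,0],[29,19],[36,0],[37,19],[41,0]]
[[19,6],[20,11],[29,19],[36,0],[37,19],[41,0]]
[[19,6],[20,11],[29,19],[36,0],[37,19],[41,0]]
[[19,6],[20,11],[29,19],[36,0],[37,19],[41,0]]
[[3,15],[5,0],[19,6],[20,11],[29,19],[36,0],[37,19],[41,0]]
[[3,15],[5,0],[19,6],[20,11],[29,19],[36,0],[37,19],[41,0]]
[[3,15],[5,0],[19,6],[20,11],[29,19],[36,0],[37,19],[41,1],[42,0]]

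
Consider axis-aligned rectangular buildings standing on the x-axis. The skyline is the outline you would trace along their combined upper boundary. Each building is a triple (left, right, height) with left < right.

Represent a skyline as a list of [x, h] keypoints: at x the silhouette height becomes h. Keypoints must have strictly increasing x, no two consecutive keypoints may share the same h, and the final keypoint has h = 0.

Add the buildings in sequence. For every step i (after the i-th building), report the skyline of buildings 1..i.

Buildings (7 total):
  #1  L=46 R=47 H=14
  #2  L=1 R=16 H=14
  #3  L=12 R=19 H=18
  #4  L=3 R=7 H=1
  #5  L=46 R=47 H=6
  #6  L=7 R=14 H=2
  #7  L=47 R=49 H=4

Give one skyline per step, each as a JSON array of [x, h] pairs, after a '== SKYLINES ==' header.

== SKYLINES ==
[[46,14],[47,0]]
[[1,14],[16,0],[46,14],[47,0]]
[[1,14],[12,18],[19,0],[46,14],[47,0]]
[[1,14],[12,18],[19,0],[46,14],[47,0]]
[[1,14],[12,18],[19,0],[46,14],[47,0]]
[[1,14],[12,18],[19,0],[46,14],[47,0]]
[[1,14],[12,18],[19,0],[46,14],[47,4],[49,0]]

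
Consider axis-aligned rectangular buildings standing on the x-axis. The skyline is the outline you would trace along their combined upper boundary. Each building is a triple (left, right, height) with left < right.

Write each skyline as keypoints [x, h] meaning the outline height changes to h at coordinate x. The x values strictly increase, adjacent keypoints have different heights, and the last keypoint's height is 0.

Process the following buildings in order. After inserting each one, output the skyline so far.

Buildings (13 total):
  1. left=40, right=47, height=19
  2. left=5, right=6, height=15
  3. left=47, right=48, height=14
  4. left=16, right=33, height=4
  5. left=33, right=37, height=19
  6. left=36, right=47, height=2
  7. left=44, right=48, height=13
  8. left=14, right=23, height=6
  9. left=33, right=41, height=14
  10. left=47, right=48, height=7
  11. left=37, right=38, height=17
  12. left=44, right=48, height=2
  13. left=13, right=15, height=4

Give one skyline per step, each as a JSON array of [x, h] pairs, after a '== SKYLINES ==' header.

== SKYLINES ==
[[40,19],[47,0]]
[[5,15],[6,0],[40,19],[47,0]]
[[5,15],[6,0],[40,19],[47,14],[48,0]]
[[5,15],[6,0],[16,4],[33,0],[40,19],[47,14],[48,0]]
[[5,15],[6,0],[16,4],[33,19],[37,0],[40,19],[47,14],[48,0]]
[[5,15],[6,0],[16,4],[33,19],[37,2],[40,19],[47,14],[48,0]]
[[5,15],[6,0],[16,4],[33,19],[37,2],[40,19],[47,14],[48,0]]
[[5,15],[6,0],[14,6],[23,4],[33,19],[37,2],[40,19],[47,14],[48,0]]
[[5,15],[6,0],[14,6],[23,4],[33,19],[37,14],[40,19],[47,14],[48,0]]
[[5,15],[6,0],[14,6],[23,4],[33,19],[37,14],[40,19],[47,14],[48,0]]
[[5,15],[6,0],[14,6],[23,4],[33,19],[37,17],[38,14],[40,19],[47,14],[48,0]]
[[5,15],[6,0],[14,6],[23,4],[33,19],[37,17],[38,14],[40,19],[47,14],[48,0]]
[[5,15],[6,0],[13,4],[14,6],[23,4],[33,19],[37,17],[38,14],[40,19],[47,14],[48,0]]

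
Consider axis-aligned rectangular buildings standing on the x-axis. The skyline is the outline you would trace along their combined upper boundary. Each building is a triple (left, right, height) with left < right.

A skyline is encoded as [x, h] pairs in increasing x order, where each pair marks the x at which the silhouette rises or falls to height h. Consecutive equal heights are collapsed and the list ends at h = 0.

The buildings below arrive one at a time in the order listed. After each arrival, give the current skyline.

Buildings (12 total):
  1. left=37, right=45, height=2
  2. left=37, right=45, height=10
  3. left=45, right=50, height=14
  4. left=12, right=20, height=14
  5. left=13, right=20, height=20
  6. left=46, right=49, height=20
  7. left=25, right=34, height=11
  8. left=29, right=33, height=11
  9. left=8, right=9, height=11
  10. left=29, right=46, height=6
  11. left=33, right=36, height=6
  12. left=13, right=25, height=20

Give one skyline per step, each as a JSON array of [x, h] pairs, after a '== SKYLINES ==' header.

== SKYLINES ==
[[37,2],[45,0]]
[[37,10],[45,0]]
[[37,10],[45,14],[50,0]]
[[12,14],[20,0],[37,10],[45,14],[50,0]]
[[12,14],[13,20],[20,0],[37,10],[45,14],[50,0]]
[[12,14],[13,20],[20,0],[37,10],[45,14],[46,20],[49,14],[50,0]]
[[12,14],[13,20],[20,0],[25,11],[34,0],[37,10],[45,14],[46,20],[49,14],[50,0]]
[[12,14],[13,20],[20,0],[25,11],[34,0],[37,10],[45,14],[46,20],[49,14],[50,0]]
[[8,11],[9,0],[12,14],[13,20],[20,0],[25,11],[34,0],[37,10],[45,14],[46,20],[49,14],[50,0]]
[[8,11],[9,0],[12,14],[13,20],[20,0],[25,11],[34,6],[37,10],[45,14],[46,20],[49,14],[50,0]]
[[8,11],[9,0],[12,14],[13,20],[20,0],[25,11],[34,6],[37,10],[45,14],[46,20],[49,14],[50,0]]
[[8,11],[9,0],[12,14],[13,20],[25,11],[34,6],[37,10],[45,14],[46,20],[49,14],[50,0]]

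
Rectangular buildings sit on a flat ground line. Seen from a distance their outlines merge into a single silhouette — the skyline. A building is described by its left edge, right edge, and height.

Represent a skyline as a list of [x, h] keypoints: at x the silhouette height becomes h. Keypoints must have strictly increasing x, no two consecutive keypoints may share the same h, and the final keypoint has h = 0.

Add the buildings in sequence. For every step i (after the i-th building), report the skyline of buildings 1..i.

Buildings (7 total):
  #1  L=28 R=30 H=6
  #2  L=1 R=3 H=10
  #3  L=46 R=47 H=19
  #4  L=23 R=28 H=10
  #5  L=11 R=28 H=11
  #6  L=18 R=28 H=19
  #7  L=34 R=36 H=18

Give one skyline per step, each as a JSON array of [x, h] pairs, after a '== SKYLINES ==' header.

== SKYLINES ==
[[28,6],[30,0]]
[[1,10],[3,0],[28,6],[30,0]]
[[1,10],[3,0],[28,6],[30,0],[46,19],[47,0]]
[[1,10],[3,0],[23,10],[28,6],[30,0],[46,19],[47,0]]
[[1,10],[3,0],[11,11],[28,6],[30,0],[46,19],[47,0]]
[[1,10],[3,0],[11,11],[18,19],[28,6],[30,0],[46,19],[47,0]]
[[1,10],[3,0],[11,11],[18,19],[28,6],[30,0],[34,18],[36,0],[46,19],[47,0]]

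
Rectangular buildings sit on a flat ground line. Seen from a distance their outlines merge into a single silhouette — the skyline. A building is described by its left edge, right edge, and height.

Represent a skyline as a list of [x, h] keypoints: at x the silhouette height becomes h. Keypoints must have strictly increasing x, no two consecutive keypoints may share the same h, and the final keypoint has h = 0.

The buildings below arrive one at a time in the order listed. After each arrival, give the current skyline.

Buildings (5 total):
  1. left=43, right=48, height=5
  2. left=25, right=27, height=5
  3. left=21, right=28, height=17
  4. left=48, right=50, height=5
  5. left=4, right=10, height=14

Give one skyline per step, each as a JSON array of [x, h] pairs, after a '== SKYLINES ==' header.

== SKYLINES ==
[[43,5],[48,0]]
[[25,5],[27,0],[43,5],[48,0]]
[[21,17],[28,0],[43,5],[48,0]]
[[21,17],[28,0],[43,5],[50,0]]
[[4,14],[10,0],[21,17],[28,0],[43,5],[50,0]]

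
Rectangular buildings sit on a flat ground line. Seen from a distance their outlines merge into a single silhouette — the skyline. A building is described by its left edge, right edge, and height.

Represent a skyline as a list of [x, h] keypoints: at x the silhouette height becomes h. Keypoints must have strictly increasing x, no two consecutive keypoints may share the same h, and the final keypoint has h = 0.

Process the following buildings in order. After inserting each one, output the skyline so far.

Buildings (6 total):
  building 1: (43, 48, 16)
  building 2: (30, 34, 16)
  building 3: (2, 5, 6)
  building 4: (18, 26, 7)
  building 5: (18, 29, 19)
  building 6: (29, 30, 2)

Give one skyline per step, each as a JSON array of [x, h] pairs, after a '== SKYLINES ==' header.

== SKYLINES ==
[[43,16],[48,0]]
[[30,16],[34,0],[43,16],[48,0]]
[[2,6],[5,0],[30,16],[34,0],[43,16],[48,0]]
[[2,6],[5,0],[18,7],[26,0],[30,16],[34,0],[43,16],[48,0]]
[[2,6],[5,0],[18,19],[29,0],[30,16],[34,0],[43,16],[48,0]]
[[2,6],[5,0],[18,19],[29,2],[30,16],[34,0],[43,16],[48,0]]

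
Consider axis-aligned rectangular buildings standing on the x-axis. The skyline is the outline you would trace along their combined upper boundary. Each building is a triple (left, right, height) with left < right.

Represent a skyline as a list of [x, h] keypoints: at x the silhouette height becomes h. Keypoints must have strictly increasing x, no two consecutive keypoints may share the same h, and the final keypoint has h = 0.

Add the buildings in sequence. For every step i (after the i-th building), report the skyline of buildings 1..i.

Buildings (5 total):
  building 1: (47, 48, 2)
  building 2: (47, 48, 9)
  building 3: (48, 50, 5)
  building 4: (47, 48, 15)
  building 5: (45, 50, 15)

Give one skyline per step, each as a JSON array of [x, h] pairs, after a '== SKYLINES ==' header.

== SKYLINES ==
[[47,2],[48,0]]
[[47,9],[48,0]]
[[47,9],[48,5],[50,0]]
[[47,15],[48,5],[50,0]]
[[45,15],[50,0]]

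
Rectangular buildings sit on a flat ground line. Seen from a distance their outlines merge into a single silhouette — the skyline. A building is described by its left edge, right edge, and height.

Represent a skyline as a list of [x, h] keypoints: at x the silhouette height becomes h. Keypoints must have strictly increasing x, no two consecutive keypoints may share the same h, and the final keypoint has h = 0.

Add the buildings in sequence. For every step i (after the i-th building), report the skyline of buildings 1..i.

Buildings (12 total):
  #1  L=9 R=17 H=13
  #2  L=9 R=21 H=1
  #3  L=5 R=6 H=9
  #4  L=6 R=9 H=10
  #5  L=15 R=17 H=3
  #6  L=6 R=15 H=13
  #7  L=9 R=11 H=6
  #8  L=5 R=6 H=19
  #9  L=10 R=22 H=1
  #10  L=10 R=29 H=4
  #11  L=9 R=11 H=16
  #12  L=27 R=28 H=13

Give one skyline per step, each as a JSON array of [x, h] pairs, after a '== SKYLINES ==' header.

== SKYLINES ==
[[9,13],[17,0]]
[[9,13],[17,1],[21,0]]
[[5,9],[6,0],[9,13],[17,1],[21,0]]
[[5,9],[6,10],[9,13],[17,1],[21,0]]
[[5,9],[6,10],[9,13],[17,1],[21,0]]
[[5,9],[6,13],[17,1],[21,0]]
[[5,9],[6,13],[17,1],[21,0]]
[[5,19],[6,13],[17,1],[21,0]]
[[5,19],[6,13],[17,1],[22,0]]
[[5,19],[6,13],[17,4],[29,0]]
[[5,19],[6,13],[9,16],[11,13],[17,4],[29,0]]
[[5,19],[6,13],[9,16],[11,13],[17,4],[27,13],[28,4],[29,0]]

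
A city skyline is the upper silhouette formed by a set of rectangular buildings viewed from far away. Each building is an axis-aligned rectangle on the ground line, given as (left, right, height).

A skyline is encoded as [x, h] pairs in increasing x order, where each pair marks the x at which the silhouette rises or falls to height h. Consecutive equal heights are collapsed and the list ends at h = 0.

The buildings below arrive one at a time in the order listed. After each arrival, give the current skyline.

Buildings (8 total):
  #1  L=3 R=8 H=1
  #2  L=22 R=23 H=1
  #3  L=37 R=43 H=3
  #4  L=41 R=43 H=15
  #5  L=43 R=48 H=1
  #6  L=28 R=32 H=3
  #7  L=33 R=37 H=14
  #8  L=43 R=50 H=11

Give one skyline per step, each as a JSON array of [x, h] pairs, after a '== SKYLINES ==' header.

== SKYLINES ==
[[3,1],[8,0]]
[[3,1],[8,0],[22,1],[23,0]]
[[3,1],[8,0],[22,1],[23,0],[37,3],[43,0]]
[[3,1],[8,0],[22,1],[23,0],[37,3],[41,15],[43,0]]
[[3,1],[8,0],[22,1],[23,0],[37,3],[41,15],[43,1],[48,0]]
[[3,1],[8,0],[22,1],[23,0],[28,3],[32,0],[37,3],[41,15],[43,1],[48,0]]
[[3,1],[8,0],[22,1],[23,0],[28,3],[32,0],[33,14],[37,3],[41,15],[43,1],[48,0]]
[[3,1],[8,0],[22,1],[23,0],[28,3],[32,0],[33,14],[37,3],[41,15],[43,11],[50,0]]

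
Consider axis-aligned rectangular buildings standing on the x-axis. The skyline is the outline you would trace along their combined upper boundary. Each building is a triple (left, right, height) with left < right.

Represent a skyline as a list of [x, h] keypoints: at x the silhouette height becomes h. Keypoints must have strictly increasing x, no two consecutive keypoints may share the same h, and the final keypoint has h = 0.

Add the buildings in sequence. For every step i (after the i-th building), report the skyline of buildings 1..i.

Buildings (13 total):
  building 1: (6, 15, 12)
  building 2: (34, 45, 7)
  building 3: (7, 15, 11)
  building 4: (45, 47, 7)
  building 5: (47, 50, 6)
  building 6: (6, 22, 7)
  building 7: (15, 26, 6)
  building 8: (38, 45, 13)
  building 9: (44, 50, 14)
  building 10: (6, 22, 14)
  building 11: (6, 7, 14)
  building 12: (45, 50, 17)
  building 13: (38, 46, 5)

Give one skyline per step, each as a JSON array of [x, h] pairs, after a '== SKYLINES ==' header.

== SKYLINES ==
[[6,12],[15,0]]
[[6,12],[15,0],[34,7],[45,0]]
[[6,12],[15,0],[34,7],[45,0]]
[[6,12],[15,0],[34,7],[47,0]]
[[6,12],[15,0],[34,7],[47,6],[50,0]]
[[6,12],[15,7],[22,0],[34,7],[47,6],[50,0]]
[[6,12],[15,7],[22,6],[26,0],[34,7],[47,6],[50,0]]
[[6,12],[15,7],[22,6],[26,0],[34,7],[38,13],[45,7],[47,6],[50,0]]
[[6,12],[15,7],[22,6],[26,0],[34,7],[38,13],[44,14],[50,0]]
[[6,14],[22,6],[26,0],[34,7],[38,13],[44,14],[50,0]]
[[6,14],[22,6],[26,0],[34,7],[38,13],[44,14],[50,0]]
[[6,14],[22,6],[26,0],[34,7],[38,13],[44,14],[45,17],[50,0]]
[[6,14],[22,6],[26,0],[34,7],[38,13],[44,14],[45,17],[50,0]]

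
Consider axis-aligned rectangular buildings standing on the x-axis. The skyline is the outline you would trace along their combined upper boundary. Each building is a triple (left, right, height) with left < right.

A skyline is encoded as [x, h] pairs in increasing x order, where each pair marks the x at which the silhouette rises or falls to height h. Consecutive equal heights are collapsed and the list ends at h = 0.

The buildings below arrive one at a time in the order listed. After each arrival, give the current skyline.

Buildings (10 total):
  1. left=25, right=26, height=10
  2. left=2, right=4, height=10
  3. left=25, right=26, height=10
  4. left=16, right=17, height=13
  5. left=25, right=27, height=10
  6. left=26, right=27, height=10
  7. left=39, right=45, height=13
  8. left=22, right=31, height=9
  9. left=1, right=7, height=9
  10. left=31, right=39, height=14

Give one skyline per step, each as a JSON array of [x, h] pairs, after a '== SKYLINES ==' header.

== SKYLINES ==
[[25,10],[26,0]]
[[2,10],[4,0],[25,10],[26,0]]
[[2,10],[4,0],[25,10],[26,0]]
[[2,10],[4,0],[16,13],[17,0],[25,10],[26,0]]
[[2,10],[4,0],[16,13],[17,0],[25,10],[27,0]]
[[2,10],[4,0],[16,13],[17,0],[25,10],[27,0]]
[[2,10],[4,0],[16,13],[17,0],[25,10],[27,0],[39,13],[45,0]]
[[2,10],[4,0],[16,13],[17,0],[22,9],[25,10],[27,9],[31,0],[39,13],[45,0]]
[[1,9],[2,10],[4,9],[7,0],[16,13],[17,0],[22,9],[25,10],[27,9],[31,0],[39,13],[45,0]]
[[1,9],[2,10],[4,9],[7,0],[16,13],[17,0],[22,9],[25,10],[27,9],[31,14],[39,13],[45,0]]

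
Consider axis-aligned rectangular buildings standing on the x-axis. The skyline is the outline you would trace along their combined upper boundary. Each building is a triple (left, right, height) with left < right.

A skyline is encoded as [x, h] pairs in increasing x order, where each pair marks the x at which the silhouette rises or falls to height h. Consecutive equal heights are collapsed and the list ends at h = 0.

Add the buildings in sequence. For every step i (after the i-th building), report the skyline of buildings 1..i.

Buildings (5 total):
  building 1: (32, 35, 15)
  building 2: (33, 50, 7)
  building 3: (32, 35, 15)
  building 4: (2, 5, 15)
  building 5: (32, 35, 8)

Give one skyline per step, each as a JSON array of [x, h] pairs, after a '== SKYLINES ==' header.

== SKYLINES ==
[[32,15],[35,0]]
[[32,15],[35,7],[50,0]]
[[32,15],[35,7],[50,0]]
[[2,15],[5,0],[32,15],[35,7],[50,0]]
[[2,15],[5,0],[32,15],[35,7],[50,0]]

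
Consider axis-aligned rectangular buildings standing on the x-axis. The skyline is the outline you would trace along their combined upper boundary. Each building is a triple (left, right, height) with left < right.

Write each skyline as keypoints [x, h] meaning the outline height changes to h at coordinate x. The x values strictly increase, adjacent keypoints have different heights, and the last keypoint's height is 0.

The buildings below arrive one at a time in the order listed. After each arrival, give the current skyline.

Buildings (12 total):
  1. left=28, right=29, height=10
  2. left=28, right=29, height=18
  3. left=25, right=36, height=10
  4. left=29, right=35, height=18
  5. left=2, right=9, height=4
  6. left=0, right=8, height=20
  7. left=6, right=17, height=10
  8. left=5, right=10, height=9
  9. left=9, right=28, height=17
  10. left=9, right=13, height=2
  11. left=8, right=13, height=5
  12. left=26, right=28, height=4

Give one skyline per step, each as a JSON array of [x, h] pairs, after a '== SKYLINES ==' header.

== SKYLINES ==
[[28,10],[29,0]]
[[28,18],[29,0]]
[[25,10],[28,18],[29,10],[36,0]]
[[25,10],[28,18],[35,10],[36,0]]
[[2,4],[9,0],[25,10],[28,18],[35,10],[36,0]]
[[0,20],[8,4],[9,0],[25,10],[28,18],[35,10],[36,0]]
[[0,20],[8,10],[17,0],[25,10],[28,18],[35,10],[36,0]]
[[0,20],[8,10],[17,0],[25,10],[28,18],[35,10],[36,0]]
[[0,20],[8,10],[9,17],[28,18],[35,10],[36,0]]
[[0,20],[8,10],[9,17],[28,18],[35,10],[36,0]]
[[0,20],[8,10],[9,17],[28,18],[35,10],[36,0]]
[[0,20],[8,10],[9,17],[28,18],[35,10],[36,0]]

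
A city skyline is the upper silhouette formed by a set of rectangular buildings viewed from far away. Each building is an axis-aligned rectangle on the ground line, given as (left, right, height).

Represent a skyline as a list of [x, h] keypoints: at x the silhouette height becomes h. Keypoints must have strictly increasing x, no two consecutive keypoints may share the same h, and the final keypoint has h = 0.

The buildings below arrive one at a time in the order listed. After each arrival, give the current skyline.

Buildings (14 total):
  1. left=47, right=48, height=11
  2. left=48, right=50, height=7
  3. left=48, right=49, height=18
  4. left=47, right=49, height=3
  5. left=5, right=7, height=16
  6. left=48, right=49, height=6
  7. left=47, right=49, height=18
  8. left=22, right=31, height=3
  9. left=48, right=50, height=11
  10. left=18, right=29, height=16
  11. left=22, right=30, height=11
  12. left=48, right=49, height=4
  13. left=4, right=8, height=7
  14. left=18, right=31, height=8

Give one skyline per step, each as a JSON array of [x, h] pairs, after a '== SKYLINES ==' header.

== SKYLINES ==
[[47,11],[48,0]]
[[47,11],[48,7],[50,0]]
[[47,11],[48,18],[49,7],[50,0]]
[[47,11],[48,18],[49,7],[50,0]]
[[5,16],[7,0],[47,11],[48,18],[49,7],[50,0]]
[[5,16],[7,0],[47,11],[48,18],[49,7],[50,0]]
[[5,16],[7,0],[47,18],[49,7],[50,0]]
[[5,16],[7,0],[22,3],[31,0],[47,18],[49,7],[50,0]]
[[5,16],[7,0],[22,3],[31,0],[47,18],[49,11],[50,0]]
[[5,16],[7,0],[18,16],[29,3],[31,0],[47,18],[49,11],[50,0]]
[[5,16],[7,0],[18,16],[29,11],[30,3],[31,0],[47,18],[49,11],[50,0]]
[[5,16],[7,0],[18,16],[29,11],[30,3],[31,0],[47,18],[49,11],[50,0]]
[[4,7],[5,16],[7,7],[8,0],[18,16],[29,11],[30,3],[31,0],[47,18],[49,11],[50,0]]
[[4,7],[5,16],[7,7],[8,0],[18,16],[29,11],[30,8],[31,0],[47,18],[49,11],[50,0]]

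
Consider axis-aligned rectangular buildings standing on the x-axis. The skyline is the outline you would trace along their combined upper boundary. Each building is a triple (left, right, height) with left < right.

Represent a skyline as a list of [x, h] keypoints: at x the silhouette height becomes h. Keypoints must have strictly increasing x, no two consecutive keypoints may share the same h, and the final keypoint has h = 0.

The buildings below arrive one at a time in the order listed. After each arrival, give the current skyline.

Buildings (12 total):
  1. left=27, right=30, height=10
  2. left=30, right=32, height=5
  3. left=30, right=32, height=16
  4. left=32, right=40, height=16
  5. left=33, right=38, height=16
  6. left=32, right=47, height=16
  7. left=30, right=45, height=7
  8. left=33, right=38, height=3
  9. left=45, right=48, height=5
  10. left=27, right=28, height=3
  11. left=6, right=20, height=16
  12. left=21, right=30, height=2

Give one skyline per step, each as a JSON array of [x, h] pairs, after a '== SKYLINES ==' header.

== SKYLINES ==
[[27,10],[30,0]]
[[27,10],[30,5],[32,0]]
[[27,10],[30,16],[32,0]]
[[27,10],[30,16],[40,0]]
[[27,10],[30,16],[40,0]]
[[27,10],[30,16],[47,0]]
[[27,10],[30,16],[47,0]]
[[27,10],[30,16],[47,0]]
[[27,10],[30,16],[47,5],[48,0]]
[[27,10],[30,16],[47,5],[48,0]]
[[6,16],[20,0],[27,10],[30,16],[47,5],[48,0]]
[[6,16],[20,0],[21,2],[27,10],[30,16],[47,5],[48,0]]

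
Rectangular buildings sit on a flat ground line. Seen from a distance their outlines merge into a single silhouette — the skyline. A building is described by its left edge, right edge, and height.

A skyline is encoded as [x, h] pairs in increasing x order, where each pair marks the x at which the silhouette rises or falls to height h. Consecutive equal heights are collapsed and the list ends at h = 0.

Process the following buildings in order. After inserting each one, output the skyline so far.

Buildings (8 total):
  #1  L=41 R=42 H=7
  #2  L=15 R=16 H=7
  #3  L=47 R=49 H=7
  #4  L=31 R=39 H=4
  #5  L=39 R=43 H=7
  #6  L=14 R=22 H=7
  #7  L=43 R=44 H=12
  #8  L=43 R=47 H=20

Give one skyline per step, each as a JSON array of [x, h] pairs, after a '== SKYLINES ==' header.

== SKYLINES ==
[[41,7],[42,0]]
[[15,7],[16,0],[41,7],[42,0]]
[[15,7],[16,0],[41,7],[42,0],[47,7],[49,0]]
[[15,7],[16,0],[31,4],[39,0],[41,7],[42,0],[47,7],[49,0]]
[[15,7],[16,0],[31,4],[39,7],[43,0],[47,7],[49,0]]
[[14,7],[22,0],[31,4],[39,7],[43,0],[47,7],[49,0]]
[[14,7],[22,0],[31,4],[39,7],[43,12],[44,0],[47,7],[49,0]]
[[14,7],[22,0],[31,4],[39,7],[43,20],[47,7],[49,0]]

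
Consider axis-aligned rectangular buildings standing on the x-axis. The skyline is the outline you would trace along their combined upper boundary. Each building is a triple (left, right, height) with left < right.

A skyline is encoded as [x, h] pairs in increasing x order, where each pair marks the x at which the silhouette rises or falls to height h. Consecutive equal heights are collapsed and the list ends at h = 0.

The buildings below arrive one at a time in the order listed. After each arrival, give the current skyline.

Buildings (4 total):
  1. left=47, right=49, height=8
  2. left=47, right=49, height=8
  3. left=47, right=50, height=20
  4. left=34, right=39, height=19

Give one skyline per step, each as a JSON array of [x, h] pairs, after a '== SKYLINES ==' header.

== SKYLINES ==
[[47,8],[49,0]]
[[47,8],[49,0]]
[[47,20],[50,0]]
[[34,19],[39,0],[47,20],[50,0]]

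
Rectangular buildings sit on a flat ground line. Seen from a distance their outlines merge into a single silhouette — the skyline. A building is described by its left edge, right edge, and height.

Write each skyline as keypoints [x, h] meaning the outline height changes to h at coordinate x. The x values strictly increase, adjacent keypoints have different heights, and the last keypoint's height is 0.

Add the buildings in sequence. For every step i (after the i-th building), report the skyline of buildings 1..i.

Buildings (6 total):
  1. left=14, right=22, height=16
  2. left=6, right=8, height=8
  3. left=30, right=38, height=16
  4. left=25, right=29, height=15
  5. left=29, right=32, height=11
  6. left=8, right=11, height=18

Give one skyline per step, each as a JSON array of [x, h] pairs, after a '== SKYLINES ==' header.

== SKYLINES ==
[[14,16],[22,0]]
[[6,8],[8,0],[14,16],[22,0]]
[[6,8],[8,0],[14,16],[22,0],[30,16],[38,0]]
[[6,8],[8,0],[14,16],[22,0],[25,15],[29,0],[30,16],[38,0]]
[[6,8],[8,0],[14,16],[22,0],[25,15],[29,11],[30,16],[38,0]]
[[6,8],[8,18],[11,0],[14,16],[22,0],[25,15],[29,11],[30,16],[38,0]]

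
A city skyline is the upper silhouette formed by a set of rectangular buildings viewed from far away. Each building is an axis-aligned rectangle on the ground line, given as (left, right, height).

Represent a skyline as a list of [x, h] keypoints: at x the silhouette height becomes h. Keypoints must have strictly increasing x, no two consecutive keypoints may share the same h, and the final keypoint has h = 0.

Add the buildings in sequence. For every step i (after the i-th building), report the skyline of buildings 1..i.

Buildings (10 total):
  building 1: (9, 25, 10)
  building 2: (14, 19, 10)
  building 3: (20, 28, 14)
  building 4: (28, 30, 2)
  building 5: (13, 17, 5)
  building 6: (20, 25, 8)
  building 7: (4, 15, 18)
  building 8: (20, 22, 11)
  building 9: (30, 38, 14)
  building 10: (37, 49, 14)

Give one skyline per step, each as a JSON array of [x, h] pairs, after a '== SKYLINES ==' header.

== SKYLINES ==
[[9,10],[25,0]]
[[9,10],[25,0]]
[[9,10],[20,14],[28,0]]
[[9,10],[20,14],[28,2],[30,0]]
[[9,10],[20,14],[28,2],[30,0]]
[[9,10],[20,14],[28,2],[30,0]]
[[4,18],[15,10],[20,14],[28,2],[30,0]]
[[4,18],[15,10],[20,14],[28,2],[30,0]]
[[4,18],[15,10],[20,14],[28,2],[30,14],[38,0]]
[[4,18],[15,10],[20,14],[28,2],[30,14],[49,0]]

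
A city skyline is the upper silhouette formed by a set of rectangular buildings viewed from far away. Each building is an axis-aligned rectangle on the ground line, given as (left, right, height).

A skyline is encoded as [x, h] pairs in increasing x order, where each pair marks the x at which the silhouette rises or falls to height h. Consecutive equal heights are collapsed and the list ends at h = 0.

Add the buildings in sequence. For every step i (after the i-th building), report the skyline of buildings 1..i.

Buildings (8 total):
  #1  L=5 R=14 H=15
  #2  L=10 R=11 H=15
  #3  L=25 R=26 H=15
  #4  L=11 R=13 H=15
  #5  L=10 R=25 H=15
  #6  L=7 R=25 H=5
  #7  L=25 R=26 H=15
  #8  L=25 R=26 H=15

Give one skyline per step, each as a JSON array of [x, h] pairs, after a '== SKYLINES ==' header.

== SKYLINES ==
[[5,15],[14,0]]
[[5,15],[14,0]]
[[5,15],[14,0],[25,15],[26,0]]
[[5,15],[14,0],[25,15],[26,0]]
[[5,15],[26,0]]
[[5,15],[26,0]]
[[5,15],[26,0]]
[[5,15],[26,0]]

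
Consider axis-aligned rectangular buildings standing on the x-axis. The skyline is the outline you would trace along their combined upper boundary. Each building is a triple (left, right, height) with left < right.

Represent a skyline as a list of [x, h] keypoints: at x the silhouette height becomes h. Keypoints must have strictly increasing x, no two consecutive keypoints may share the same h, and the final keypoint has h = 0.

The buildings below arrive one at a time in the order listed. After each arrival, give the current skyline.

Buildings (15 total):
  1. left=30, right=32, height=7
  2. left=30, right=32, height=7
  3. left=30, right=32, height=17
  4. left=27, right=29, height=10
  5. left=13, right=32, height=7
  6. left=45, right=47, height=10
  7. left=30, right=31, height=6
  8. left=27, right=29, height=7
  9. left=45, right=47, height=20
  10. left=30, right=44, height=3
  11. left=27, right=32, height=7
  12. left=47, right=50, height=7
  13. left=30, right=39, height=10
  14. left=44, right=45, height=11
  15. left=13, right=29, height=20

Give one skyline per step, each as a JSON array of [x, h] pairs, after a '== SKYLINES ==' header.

== SKYLINES ==
[[30,7],[32,0]]
[[30,7],[32,0]]
[[30,17],[32,0]]
[[27,10],[29,0],[30,17],[32,0]]
[[13,7],[27,10],[29,7],[30,17],[32,0]]
[[13,7],[27,10],[29,7],[30,17],[32,0],[45,10],[47,0]]
[[13,7],[27,10],[29,7],[30,17],[32,0],[45,10],[47,0]]
[[13,7],[27,10],[29,7],[30,17],[32,0],[45,10],[47,0]]
[[13,7],[27,10],[29,7],[30,17],[32,0],[45,20],[47,0]]
[[13,7],[27,10],[29,7],[30,17],[32,3],[44,0],[45,20],[47,0]]
[[13,7],[27,10],[29,7],[30,17],[32,3],[44,0],[45,20],[47,0]]
[[13,7],[27,10],[29,7],[30,17],[32,3],[44,0],[45,20],[47,7],[50,0]]
[[13,7],[27,10],[29,7],[30,17],[32,10],[39,3],[44,0],[45,20],[47,7],[50,0]]
[[13,7],[27,10],[29,7],[30,17],[32,10],[39,3],[44,11],[45,20],[47,7],[50,0]]
[[13,20],[29,7],[30,17],[32,10],[39,3],[44,11],[45,20],[47,7],[50,0]]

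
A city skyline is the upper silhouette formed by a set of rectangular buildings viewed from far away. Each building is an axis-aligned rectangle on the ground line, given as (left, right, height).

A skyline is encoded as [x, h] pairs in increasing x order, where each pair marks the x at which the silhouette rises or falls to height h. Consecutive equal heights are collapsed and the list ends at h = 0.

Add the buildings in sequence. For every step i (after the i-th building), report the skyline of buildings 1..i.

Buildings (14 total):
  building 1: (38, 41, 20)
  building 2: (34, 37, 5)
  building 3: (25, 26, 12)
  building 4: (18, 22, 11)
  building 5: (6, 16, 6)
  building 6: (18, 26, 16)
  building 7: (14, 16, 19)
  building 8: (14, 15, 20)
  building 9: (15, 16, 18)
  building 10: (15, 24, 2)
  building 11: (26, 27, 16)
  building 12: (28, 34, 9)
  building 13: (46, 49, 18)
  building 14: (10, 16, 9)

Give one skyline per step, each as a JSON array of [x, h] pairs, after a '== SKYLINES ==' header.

== SKYLINES ==
[[38,20],[41,0]]
[[34,5],[37,0],[38,20],[41,0]]
[[25,12],[26,0],[34,5],[37,0],[38,20],[41,0]]
[[18,11],[22,0],[25,12],[26,0],[34,5],[37,0],[38,20],[41,0]]
[[6,6],[16,0],[18,11],[22,0],[25,12],[26,0],[34,5],[37,0],[38,20],[41,0]]
[[6,6],[16,0],[18,16],[26,0],[34,5],[37,0],[38,20],[41,0]]
[[6,6],[14,19],[16,0],[18,16],[26,0],[34,5],[37,0],[38,20],[41,0]]
[[6,6],[14,20],[15,19],[16,0],[18,16],[26,0],[34,5],[37,0],[38,20],[41,0]]
[[6,6],[14,20],[15,19],[16,0],[18,16],[26,0],[34,5],[37,0],[38,20],[41,0]]
[[6,6],[14,20],[15,19],[16,2],[18,16],[26,0],[34,5],[37,0],[38,20],[41,0]]
[[6,6],[14,20],[15,19],[16,2],[18,16],[27,0],[34,5],[37,0],[38,20],[41,0]]
[[6,6],[14,20],[15,19],[16,2],[18,16],[27,0],[28,9],[34,5],[37,0],[38,20],[41,0]]
[[6,6],[14,20],[15,19],[16,2],[18,16],[27,0],[28,9],[34,5],[37,0],[38,20],[41,0],[46,18],[49,0]]
[[6,6],[10,9],[14,20],[15,19],[16,2],[18,16],[27,0],[28,9],[34,5],[37,0],[38,20],[41,0],[46,18],[49,0]]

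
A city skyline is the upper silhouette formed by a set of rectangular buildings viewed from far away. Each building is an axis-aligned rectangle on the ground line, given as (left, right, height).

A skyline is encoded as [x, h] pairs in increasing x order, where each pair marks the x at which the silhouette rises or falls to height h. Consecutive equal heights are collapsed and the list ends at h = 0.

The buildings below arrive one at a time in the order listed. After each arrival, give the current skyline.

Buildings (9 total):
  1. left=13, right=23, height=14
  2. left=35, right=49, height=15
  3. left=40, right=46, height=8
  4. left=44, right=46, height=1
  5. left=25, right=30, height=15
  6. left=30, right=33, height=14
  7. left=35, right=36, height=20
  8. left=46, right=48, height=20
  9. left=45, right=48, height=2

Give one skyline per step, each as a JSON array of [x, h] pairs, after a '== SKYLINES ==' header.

== SKYLINES ==
[[13,14],[23,0]]
[[13,14],[23,0],[35,15],[49,0]]
[[13,14],[23,0],[35,15],[49,0]]
[[13,14],[23,0],[35,15],[49,0]]
[[13,14],[23,0],[25,15],[30,0],[35,15],[49,0]]
[[13,14],[23,0],[25,15],[30,14],[33,0],[35,15],[49,0]]
[[13,14],[23,0],[25,15],[30,14],[33,0],[35,20],[36,15],[49,0]]
[[13,14],[23,0],[25,15],[30,14],[33,0],[35,20],[36,15],[46,20],[48,15],[49,0]]
[[13,14],[23,0],[25,15],[30,14],[33,0],[35,20],[36,15],[46,20],[48,15],[49,0]]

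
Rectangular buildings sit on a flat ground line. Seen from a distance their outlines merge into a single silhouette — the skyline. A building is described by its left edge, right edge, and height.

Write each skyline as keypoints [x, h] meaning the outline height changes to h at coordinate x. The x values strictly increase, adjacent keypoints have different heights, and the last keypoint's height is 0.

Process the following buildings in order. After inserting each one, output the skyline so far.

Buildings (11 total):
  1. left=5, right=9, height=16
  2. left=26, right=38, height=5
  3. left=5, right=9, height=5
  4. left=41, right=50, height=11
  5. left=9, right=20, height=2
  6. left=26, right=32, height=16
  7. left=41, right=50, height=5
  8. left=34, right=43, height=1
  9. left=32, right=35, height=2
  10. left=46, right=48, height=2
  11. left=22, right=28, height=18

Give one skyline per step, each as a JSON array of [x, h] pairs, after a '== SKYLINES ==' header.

== SKYLINES ==
[[5,16],[9,0]]
[[5,16],[9,0],[26,5],[38,0]]
[[5,16],[9,0],[26,5],[38,0]]
[[5,16],[9,0],[26,5],[38,0],[41,11],[50,0]]
[[5,16],[9,2],[20,0],[26,5],[38,0],[41,11],[50,0]]
[[5,16],[9,2],[20,0],[26,16],[32,5],[38,0],[41,11],[50,0]]
[[5,16],[9,2],[20,0],[26,16],[32,5],[38,0],[41,11],[50,0]]
[[5,16],[9,2],[20,0],[26,16],[32,5],[38,1],[41,11],[50,0]]
[[5,16],[9,2],[20,0],[26,16],[32,5],[38,1],[41,11],[50,0]]
[[5,16],[9,2],[20,0],[26,16],[32,5],[38,1],[41,11],[50,0]]
[[5,16],[9,2],[20,0],[22,18],[28,16],[32,5],[38,1],[41,11],[50,0]]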